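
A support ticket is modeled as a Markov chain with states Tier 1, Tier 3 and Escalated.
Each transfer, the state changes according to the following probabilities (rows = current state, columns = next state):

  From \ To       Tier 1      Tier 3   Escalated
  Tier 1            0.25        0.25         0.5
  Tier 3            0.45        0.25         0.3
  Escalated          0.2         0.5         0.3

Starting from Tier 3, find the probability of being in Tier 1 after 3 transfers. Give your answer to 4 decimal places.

0.2955

Propagate the distribution vector 3 transfers from Tier 3.
After 0 transfers: (0.0000, 1.0000, 0.0000)
After 1 transfer: (0.4500, 0.2500, 0.3000)
After 2 transfers: (0.2850, 0.3250, 0.3900)
After 3 transfers: (0.2955, 0.3475, 0.3570)
P(in Tier 1 after 3 transfers) = 0.2955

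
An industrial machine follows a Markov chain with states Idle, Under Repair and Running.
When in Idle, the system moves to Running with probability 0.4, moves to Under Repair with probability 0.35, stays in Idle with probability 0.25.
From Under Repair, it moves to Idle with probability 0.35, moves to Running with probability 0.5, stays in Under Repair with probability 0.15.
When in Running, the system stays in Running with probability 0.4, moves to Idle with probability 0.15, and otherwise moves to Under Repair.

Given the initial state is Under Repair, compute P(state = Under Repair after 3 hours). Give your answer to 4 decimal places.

0.3175

Propagate the distribution vector 3 hours from Under Repair.
After 0 hours: (0.0000, 1.0000, 0.0000)
After 1 hour: (0.3500, 0.1500, 0.5000)
After 2 hours: (0.2150, 0.3700, 0.4150)
After 3 hours: (0.2455, 0.3175, 0.4370)
P(in Under Repair after 3 hours) = 0.3175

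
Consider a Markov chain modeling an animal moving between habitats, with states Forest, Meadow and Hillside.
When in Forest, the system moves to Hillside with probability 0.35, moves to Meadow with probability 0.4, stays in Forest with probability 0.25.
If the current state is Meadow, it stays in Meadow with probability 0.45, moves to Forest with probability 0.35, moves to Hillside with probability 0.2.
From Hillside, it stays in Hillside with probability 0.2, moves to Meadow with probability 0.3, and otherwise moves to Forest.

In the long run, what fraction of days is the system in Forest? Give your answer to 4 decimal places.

0.3527

Let the stationary distribution be π with π = πP and π_1 + π_2 + π_3 = 1.
π_1 = 0.25·π_1 + 0.35·π_2 + 0.5·π_3
π_2 = 0.4·π_1 + 0.45·π_2 + 0.3·π_3
Solving with the normalization constraint gives π = (0.3527, 0.3944, 0.2529).
So the stationary probability of Forest is 0.3527.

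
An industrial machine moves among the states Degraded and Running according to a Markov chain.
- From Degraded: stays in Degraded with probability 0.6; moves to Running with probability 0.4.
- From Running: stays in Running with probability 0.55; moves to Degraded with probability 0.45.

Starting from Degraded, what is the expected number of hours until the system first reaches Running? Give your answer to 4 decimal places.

2.5000

Let t(s) be the expected number of hours to first reach Running from state s, with t(Running) = 0. Conditioning on the first hour:
t(Degraded) = 1 + 0.6·t(Degraded)
Solving: t(Degraded) = 2.5000.
Expected hours from Degraded to Running: 2.5000.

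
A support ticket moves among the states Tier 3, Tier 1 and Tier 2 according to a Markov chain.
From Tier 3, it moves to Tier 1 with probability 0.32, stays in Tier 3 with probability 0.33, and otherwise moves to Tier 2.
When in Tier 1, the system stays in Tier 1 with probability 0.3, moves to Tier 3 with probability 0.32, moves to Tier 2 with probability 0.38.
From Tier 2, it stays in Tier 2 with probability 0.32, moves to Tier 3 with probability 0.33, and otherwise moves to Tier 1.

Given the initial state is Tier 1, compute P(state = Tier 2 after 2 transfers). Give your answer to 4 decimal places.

0.3476

Sum over the intermediate state after 1 transfer:
P = P(Tier 1→Tier 3)·P(Tier 3→Tier 2) + P(Tier 1→Tier 1)·P(Tier 1→Tier 2) + P(Tier 1→Tier 2)·P(Tier 2→Tier 2)
  = 0.32×0.35 + 0.3×0.38 + 0.38×0.32
  = 0.1120 + 0.1140 + 0.1216 = 0.3476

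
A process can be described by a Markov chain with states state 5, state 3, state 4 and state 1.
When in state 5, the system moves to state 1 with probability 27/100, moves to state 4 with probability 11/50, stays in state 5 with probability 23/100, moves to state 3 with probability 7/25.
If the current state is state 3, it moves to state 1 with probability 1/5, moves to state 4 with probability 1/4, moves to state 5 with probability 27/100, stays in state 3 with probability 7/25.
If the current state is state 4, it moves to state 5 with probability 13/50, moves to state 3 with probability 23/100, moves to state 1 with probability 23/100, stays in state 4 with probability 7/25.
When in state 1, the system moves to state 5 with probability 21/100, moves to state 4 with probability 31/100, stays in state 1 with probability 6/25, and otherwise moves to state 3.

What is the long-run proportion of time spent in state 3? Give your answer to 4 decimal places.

0.2574

Let the stationary distribution be π with π = πP and π_1 + π_2 + π_3 + π_4 = 1.
π_1 = 0.23·π_1 + 0.27·π_2 + 0.26·π_3 + 0.21·π_4
π_2 = 0.28·π_1 + 0.28·π_2 + 0.23·π_3 + 0.24·π_4
π_3 = 0.22·π_1 + 0.25·π_2 + 0.28·π_3 + 0.31·π_4
Solving with the normalization constraint gives π = (0.2435, 0.2574, 0.2647, 0.2344).
So the stationary probability of state 3 is 0.2574.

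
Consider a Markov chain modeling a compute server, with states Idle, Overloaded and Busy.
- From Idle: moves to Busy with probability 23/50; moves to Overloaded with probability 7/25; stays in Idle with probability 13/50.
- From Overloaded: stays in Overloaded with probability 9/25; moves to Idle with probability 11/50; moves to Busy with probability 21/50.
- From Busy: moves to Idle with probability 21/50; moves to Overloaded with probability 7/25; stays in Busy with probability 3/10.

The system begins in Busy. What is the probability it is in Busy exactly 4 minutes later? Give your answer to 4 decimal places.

0.3864

Propagate the distribution vector 4 minutes from Busy.
After 0 minutes: (0.0000, 0.0000, 1.0000)
After 1 minute: (0.4200, 0.2800, 0.3000)
After 2 minutes: (0.2968, 0.3024, 0.4008)
After 3 minutes: (0.3120, 0.3042, 0.3838)
After 4 minutes: (0.3092, 0.3043, 0.3864)
P(in Busy after 4 minutes) = 0.3864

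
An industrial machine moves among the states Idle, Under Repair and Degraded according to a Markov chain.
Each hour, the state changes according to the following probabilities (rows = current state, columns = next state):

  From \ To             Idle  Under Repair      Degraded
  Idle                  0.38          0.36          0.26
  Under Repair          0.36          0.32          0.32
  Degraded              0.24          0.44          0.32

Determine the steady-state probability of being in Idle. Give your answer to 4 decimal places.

Let the stationary distribution be π with π = πP and π_1 + π_2 + π_3 = 1.
π_1 = 0.38·π_1 + 0.36·π_2 + 0.24·π_3
π_2 = 0.36·π_1 + 0.32·π_2 + 0.44·π_3
Solving with the normalization constraint gives π = (0.3306, 0.3692, 0.3002).
So the stationary probability of Idle is 0.3306.

0.3306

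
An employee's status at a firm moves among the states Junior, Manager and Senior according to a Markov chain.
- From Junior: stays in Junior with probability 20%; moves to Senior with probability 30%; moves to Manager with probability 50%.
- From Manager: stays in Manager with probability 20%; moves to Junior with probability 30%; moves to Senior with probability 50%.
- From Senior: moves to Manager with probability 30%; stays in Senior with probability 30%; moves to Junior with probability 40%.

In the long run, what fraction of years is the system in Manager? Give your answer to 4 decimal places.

0.3284

Let the stationary distribution be π with π = πP and π_1 + π_2 + π_3 = 1.
π_1 = 0.2·π_1 + 0.3·π_2 + 0.4·π_3
π_2 = 0.5·π_1 + 0.2·π_2 + 0.3·π_3
Solving with the normalization constraint gives π = (0.3060, 0.3284, 0.3657).
So the stationary probability of Manager is 0.3284.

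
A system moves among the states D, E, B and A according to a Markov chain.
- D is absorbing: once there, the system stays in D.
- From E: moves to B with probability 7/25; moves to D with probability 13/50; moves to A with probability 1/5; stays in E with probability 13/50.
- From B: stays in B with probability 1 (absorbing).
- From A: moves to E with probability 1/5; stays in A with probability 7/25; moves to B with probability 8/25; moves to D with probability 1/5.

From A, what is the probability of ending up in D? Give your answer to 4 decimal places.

0.4058

Let h(s) be the probability of absorption at D starting from transient state s. Then h(D) = 1 and h(B) = 0. By first-step analysis:
h(E) = 0.26·1 + 0.26·h(E) + 0.28·0 + 0.2·h(A)
h(A) = 0.2·1 + 0.2·h(E) + 0.32·0 + 0.28·h(A)
Solving: h(E) = 0.4610, h(A) = 0.4058.
Starting from A, the probability is 0.4058.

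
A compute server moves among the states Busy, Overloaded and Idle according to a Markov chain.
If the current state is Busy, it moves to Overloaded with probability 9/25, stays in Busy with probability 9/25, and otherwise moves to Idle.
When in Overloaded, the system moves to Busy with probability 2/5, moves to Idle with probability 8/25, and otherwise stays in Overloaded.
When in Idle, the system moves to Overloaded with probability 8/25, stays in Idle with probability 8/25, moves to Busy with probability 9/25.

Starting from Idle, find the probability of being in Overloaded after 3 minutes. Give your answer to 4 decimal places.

0.3220

Propagate the distribution vector 3 minutes from Idle.
After 0 minutes: (0.0000, 0.0000, 1.0000)
After 1 minute: (0.3600, 0.3200, 0.3200)
After 2 minutes: (0.3728, 0.3216, 0.3056)
After 3 minutes: (0.3729, 0.3220, 0.3051)
P(in Overloaded after 3 minutes) = 0.3220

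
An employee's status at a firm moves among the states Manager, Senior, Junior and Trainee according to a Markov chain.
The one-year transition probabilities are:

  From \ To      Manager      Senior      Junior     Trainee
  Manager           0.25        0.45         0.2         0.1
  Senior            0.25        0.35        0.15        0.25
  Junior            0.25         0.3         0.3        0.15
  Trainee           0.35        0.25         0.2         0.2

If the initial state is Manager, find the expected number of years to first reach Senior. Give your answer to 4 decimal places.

2.5512

Let t(s) be the expected number of years to first reach Senior from state s, with t(Senior) = 0. Conditioning on the first year:
t(Manager) = 1 + 0.25·t(Manager) + 0.2·t(Junior) + 0.1·t(Trainee)
t(Junior) = 1 + 0.25·t(Manager) + 0.3·t(Junior) + 0.15·t(Trainee)
t(Trainee) = 1 + 0.35·t(Manager) + 0.2·t(Junior) + 0.2·t(Trainee)
Solving: t(Manager) = 2.5512, t(Junior) = 3.0079, t(Trainee) = 3.1181.
Expected years from Manager to Senior: 2.5512.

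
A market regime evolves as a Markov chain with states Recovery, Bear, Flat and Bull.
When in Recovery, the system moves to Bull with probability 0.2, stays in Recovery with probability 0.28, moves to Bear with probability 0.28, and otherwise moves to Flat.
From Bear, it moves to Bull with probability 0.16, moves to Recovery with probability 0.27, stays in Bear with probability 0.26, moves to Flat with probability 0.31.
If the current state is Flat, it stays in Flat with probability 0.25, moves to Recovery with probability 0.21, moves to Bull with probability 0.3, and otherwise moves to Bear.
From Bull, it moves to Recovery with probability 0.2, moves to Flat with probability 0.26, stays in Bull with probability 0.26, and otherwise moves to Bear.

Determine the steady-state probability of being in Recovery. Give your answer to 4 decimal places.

0.2404

Let the stationary distribution be π with π = πP and π_1 + π_2 + π_3 + π_4 = 1.
π_1 = 0.28·π_1 + 0.27·π_2 + 0.21·π_3 + 0.2·π_4
π_2 = 0.28·π_1 + 0.26·π_2 + 0.24·π_3 + 0.28·π_4
π_3 = 0.24·π_1 + 0.31·π_2 + 0.25·π_3 + 0.26·π_4
Solving with the normalization constraint gives π = (0.2404, 0.2641, 0.2657, 0.2298).
So the stationary probability of Recovery is 0.2404.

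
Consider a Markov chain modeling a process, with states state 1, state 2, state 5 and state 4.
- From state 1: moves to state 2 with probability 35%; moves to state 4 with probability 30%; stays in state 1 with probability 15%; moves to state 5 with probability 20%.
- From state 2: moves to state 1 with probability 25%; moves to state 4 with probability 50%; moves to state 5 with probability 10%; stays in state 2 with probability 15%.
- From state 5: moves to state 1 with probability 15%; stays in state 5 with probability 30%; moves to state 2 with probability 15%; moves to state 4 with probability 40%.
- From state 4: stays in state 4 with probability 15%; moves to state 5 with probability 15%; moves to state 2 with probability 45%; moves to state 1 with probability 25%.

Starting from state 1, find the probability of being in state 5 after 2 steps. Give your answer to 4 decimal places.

0.1700

Propagate the distribution vector 2 steps from state 1.
After 0 steps: (1.0000, 0.0000, 0.0000, 0.0000)
After 1 step: (0.1500, 0.3500, 0.2000, 0.3000)
After 2 steps: (0.2150, 0.2700, 0.1700, 0.3450)
P(in state 5 after 2 steps) = 0.1700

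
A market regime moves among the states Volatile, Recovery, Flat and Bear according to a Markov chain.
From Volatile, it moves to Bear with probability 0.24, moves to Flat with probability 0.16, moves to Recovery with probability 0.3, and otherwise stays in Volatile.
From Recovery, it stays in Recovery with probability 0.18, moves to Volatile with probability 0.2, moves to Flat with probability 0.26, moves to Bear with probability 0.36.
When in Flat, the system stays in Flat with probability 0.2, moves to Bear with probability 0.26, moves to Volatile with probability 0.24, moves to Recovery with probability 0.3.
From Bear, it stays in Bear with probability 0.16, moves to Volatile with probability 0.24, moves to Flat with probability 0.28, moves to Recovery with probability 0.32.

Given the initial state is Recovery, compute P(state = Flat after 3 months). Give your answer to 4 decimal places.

Propagate the distribution vector 3 months from Recovery.
After 0 months: (0.0000, 1.0000, 0.0000, 0.0000)
After 1 month: (0.2000, 0.1800, 0.2600, 0.3600)
After 2 months: (0.2448, 0.2856, 0.2316, 0.2380)
After 3 months: (0.2433, 0.2705, 0.2264, 0.2599)
P(in Flat after 3 months) = 0.2264

0.2264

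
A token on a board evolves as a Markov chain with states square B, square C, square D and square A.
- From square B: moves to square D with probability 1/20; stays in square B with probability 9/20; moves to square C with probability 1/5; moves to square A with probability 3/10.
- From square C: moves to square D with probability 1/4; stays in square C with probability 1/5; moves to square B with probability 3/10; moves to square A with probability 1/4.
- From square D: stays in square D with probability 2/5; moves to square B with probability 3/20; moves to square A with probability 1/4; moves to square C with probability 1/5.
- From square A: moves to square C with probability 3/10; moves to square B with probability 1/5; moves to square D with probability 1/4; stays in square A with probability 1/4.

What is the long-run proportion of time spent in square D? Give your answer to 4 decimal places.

Let the stationary distribution be π with π = πP and π_1 + π_2 + π_3 + π_4 = 1.
π_1 = 0.45·π_1 + 0.3·π_2 + 0.15·π_3 + 0.2·π_4
π_2 = 0.2·π_1 + 0.2·π_2 + 0.2·π_3 + 0.3·π_4
π_3 = 0.05·π_1 + 0.25·π_2 + 0.4·π_3 + 0.25·π_4
Solving with the normalization constraint gives π = (0.2817, 0.2264, 0.2278, 0.2641).
So the stationary probability of square D is 0.2278.

0.2278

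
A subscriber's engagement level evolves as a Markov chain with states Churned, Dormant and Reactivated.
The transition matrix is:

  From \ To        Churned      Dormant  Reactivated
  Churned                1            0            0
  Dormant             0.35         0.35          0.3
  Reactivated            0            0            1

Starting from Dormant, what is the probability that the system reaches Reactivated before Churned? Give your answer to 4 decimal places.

0.4615

Let h(s) be the probability of absorption at Reactivated starting from transient state s. Then h(Reactivated) = 1 and h(Churned) = 0. By first-step analysis:
h(Dormant) = 0.35·0 + 0.35·h(Dormant) + 0.3·1
Solving: h(Dormant) = 0.4615.
Starting from Dormant, the probability is 0.4615.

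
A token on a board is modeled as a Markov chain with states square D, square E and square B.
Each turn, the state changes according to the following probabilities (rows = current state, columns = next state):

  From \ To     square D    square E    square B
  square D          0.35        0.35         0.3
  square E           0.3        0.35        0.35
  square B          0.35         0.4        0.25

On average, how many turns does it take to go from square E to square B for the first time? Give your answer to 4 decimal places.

2.9921

Let t(s) be the expected number of turns to first reach square B from state s, with t(square B) = 0. Conditioning on the first turn:
t(square D) = 1 + 0.35·t(square D) + 0.35·t(square E)
t(square E) = 1 + 0.3·t(square D) + 0.35·t(square E)
Solving: t(square D) = 3.1496, t(square E) = 2.9921.
Expected turns from square E to square B: 2.9921.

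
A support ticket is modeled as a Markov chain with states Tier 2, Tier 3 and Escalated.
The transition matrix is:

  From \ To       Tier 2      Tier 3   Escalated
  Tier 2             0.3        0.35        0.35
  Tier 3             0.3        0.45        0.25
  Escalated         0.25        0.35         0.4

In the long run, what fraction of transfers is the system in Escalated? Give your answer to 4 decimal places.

Let the stationary distribution be π with π = πP and π_1 + π_2 + π_3 = 1.
π_1 = 0.3·π_1 + 0.3·π_2 + 0.25·π_3
π_2 = 0.35·π_1 + 0.45·π_2 + 0.35·π_3
Solving with the normalization constraint gives π = (0.2836, 0.3889, 0.3275).
So the stationary probability of Escalated is 0.3275.

0.3275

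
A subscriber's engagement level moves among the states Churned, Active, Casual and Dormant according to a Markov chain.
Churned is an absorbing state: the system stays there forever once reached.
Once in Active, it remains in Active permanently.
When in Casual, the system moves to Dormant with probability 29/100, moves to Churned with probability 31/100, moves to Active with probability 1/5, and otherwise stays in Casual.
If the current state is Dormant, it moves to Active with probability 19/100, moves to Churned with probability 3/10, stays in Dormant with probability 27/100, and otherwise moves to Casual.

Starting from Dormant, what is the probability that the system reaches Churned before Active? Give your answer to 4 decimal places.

0.6112

Let h(s) be the probability of absorption at Churned starting from transient state s. Then h(Churned) = 1 and h(Active) = 0. By first-step analysis:
h(Casual) = 0.31·1 + 0.2·0 + 0.2·h(Casual) + 0.29·h(Dormant)
h(Dormant) = 0.3·1 + 0.19·0 + 0.24·h(Casual) + 0.27·h(Dormant)
Solving: h(Casual) = 0.6091, h(Dormant) = 0.6112.
Starting from Dormant, the probability is 0.6112.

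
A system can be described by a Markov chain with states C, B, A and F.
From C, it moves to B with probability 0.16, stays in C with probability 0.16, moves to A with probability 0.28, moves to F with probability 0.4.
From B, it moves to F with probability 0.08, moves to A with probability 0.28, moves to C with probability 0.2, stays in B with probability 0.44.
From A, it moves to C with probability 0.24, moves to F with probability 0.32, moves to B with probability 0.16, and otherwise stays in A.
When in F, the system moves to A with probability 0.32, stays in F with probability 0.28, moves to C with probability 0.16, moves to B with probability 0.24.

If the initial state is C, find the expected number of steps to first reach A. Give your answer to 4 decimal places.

Let t(s) be the expected number of steps to first reach A from state s, with t(A) = 0. Conditioning on the first step:
t(C) = 1 + 0.16·t(C) + 0.16·t(B) + 0.4·t(F)
t(B) = 1 + 0.2·t(C) + 0.44·t(B) + 0.08·t(F)
t(F) = 1 + 0.16·t(C) + 0.24·t(B) + 0.28·t(F)
Solving: t(C) = 3.4319, t(B) = 3.4847, t(F) = 3.3131.
Expected steps from C to A: 3.4319.

3.4319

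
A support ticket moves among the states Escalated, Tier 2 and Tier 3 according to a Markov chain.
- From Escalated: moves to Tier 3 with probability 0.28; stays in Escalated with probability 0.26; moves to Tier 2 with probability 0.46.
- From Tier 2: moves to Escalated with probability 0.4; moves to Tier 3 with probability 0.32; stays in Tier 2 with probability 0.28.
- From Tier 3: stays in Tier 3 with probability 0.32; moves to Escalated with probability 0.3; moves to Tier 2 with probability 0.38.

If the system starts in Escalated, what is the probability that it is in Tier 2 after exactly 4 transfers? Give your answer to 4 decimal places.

0.3686

Propagate the distribution vector 4 transfers from Escalated.
After 0 transfers: (1.0000, 0.0000, 0.0000)
After 1 transfer: (0.2600, 0.4600, 0.2800)
After 2 transfers: (0.3356, 0.3548, 0.3096)
After 3 transfers: (0.3221, 0.3714, 0.3066)
After 4 transfers: (0.3243, 0.3686, 0.3071)
P(in Tier 2 after 4 transfers) = 0.3686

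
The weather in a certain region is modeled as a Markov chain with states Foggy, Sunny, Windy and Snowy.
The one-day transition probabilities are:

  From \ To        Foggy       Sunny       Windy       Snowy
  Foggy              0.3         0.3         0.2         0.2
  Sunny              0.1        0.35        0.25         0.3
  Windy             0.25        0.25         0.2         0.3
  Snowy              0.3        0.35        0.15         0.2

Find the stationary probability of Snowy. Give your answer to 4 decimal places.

Let the stationary distribution be π with π = πP and π_1 + π_2 + π_3 + π_4 = 1.
π_1 = 0.3·π_1 + 0.1·π_2 + 0.25·π_3 + 0.3·π_4
π_2 = 0.3·π_1 + 0.35·π_2 + 0.25·π_3 + 0.35·π_4
π_3 = 0.2·π_1 + 0.25·π_2 + 0.2·π_3 + 0.15·π_4
Solving with the normalization constraint gives π = (0.2262, 0.3184, 0.2033, 0.2522).
So the stationary probability of Snowy is 0.2522.

0.2522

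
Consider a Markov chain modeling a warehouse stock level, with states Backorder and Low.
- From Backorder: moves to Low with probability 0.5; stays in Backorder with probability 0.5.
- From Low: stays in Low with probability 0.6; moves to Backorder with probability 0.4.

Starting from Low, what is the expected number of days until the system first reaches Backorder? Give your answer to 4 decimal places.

2.5000

Let t(s) be the expected number of days to first reach Backorder from state s, with t(Backorder) = 0. Conditioning on the first day:
t(Low) = 1 + 0.6·t(Low)
Solving: t(Low) = 2.5000.
Expected days from Low to Backorder: 2.5000.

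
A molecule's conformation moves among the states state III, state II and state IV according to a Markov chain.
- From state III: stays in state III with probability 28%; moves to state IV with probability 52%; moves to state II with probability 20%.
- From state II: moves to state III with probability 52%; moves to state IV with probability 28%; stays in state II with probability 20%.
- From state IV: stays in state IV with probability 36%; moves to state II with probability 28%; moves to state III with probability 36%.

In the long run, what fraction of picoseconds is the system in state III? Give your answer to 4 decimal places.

Let the stationary distribution be π with π = πP and π_1 + π_2 + π_3 = 1.
π_1 = 0.28·π_1 + 0.52·π_2 + 0.36·π_3
π_2 = 0.2·π_1 + 0.2·π_2 + 0.28·π_3
Solving with the normalization constraint gives π = (0.3677, 0.2320, 0.4003).
So the stationary probability of state III is 0.3677.

0.3677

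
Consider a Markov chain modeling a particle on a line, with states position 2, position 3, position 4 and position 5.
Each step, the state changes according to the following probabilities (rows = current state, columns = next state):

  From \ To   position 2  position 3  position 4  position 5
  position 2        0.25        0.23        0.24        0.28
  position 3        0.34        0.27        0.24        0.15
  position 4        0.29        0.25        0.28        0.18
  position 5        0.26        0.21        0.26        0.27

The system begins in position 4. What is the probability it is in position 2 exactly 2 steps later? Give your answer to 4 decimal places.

0.2855

Propagate the distribution vector 2 steps from position 4.
After 0 steps: (0.0000, 0.0000, 1.0000, 0.0000)
After 1 step: (0.2900, 0.2500, 0.2800, 0.1800)
After 2 steps: (0.2855, 0.2420, 0.2548, 0.2177)
P(in position 2 after 2 steps) = 0.2855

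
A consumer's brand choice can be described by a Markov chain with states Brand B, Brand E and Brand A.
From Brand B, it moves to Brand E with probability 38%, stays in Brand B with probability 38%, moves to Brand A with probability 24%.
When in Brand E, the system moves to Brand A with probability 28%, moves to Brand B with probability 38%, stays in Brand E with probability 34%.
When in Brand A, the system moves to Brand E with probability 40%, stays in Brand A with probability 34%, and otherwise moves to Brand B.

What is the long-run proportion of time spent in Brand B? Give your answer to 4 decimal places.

0.3460

Let the stationary distribution be π with π = πP and π_1 + π_2 + π_3 = 1.
π_1 = 0.38·π_1 + 0.38·π_2 + 0.26·π_3
π_2 = 0.38·π_1 + 0.34·π_2 + 0.4·π_3
Solving with the normalization constraint gives π = (0.3460, 0.3708, 0.2831).
So the stationary probability of Brand B is 0.3460.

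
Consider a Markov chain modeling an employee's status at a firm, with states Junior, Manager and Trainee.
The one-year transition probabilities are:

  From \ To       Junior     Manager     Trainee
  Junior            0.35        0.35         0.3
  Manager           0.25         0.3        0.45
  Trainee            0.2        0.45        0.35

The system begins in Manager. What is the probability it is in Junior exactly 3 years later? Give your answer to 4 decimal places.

Propagate the distribution vector 3 years from Manager.
After 0 years: (0.0000, 1.0000, 0.0000)
After 1 year: (0.2500, 0.3000, 0.4500)
After 2 years: (0.2525, 0.3800, 0.3675)
After 3 years: (0.2569, 0.3678, 0.3754)
P(in Junior after 3 years) = 0.2569

0.2569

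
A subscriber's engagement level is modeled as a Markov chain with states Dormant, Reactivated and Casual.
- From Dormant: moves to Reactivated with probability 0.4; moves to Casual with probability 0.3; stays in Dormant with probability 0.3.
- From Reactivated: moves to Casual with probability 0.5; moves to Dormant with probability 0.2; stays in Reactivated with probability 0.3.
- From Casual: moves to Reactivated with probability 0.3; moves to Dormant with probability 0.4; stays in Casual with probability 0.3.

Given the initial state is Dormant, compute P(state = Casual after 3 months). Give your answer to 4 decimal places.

0.3660

Propagate the distribution vector 3 months from Dormant.
After 0 months: (1.0000, 0.0000, 0.0000)
After 1 month: (0.3000, 0.4000, 0.3000)
After 2 months: (0.2900, 0.3300, 0.3800)
After 3 months: (0.3050, 0.3290, 0.3660)
P(in Casual after 3 months) = 0.3660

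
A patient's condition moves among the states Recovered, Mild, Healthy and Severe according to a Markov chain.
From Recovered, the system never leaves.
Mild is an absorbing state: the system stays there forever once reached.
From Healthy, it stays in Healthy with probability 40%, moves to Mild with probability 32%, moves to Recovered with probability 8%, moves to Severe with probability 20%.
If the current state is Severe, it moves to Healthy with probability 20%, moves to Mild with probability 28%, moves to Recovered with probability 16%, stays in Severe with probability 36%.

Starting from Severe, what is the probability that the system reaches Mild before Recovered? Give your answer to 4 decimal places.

Let h(s) be the probability of absorption at Mild starting from transient state s. Then h(Mild) = 1 and h(Recovered) = 0. By first-step analysis:
h(Healthy) = 0.08·0 + 0.32·1 + 0.4·h(Healthy) + 0.2·h(Severe)
h(Severe) = 0.16·0 + 0.28·1 + 0.2·h(Healthy) + 0.36·h(Severe)
Solving: h(Healthy) = 0.7581, h(Severe) = 0.6744.
Starting from Severe, the probability is 0.6744.

0.6744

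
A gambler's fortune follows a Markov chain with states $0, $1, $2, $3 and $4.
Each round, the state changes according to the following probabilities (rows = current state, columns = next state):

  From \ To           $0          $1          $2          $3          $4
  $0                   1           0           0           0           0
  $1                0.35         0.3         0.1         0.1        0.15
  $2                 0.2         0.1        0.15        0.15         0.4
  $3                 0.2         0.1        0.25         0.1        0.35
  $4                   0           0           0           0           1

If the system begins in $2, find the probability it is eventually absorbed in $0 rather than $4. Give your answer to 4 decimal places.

0.3767

Let h(s) be the probability of absorption at $0 starting from transient state s. Then h($0) = 1 and h($4) = 0. By first-step analysis:
h($1) = 0.35·1 + 0.3·h($1) + 0.1·h($2) + 0.1·h($3) + 0.15·0
h($2) = 0.2·1 + 0.1·h($1) + 0.15·h($2) + 0.15·h($3) + 0.4·0
h($3) = 0.2·1 + 0.1·h($1) + 0.25·h($2) + 0.1·h($3) + 0.35·0
Solving: h($1) = 0.6102, h($2) = 0.3767, h($3) = 0.3947.
Starting from $2, the probability is 0.3767.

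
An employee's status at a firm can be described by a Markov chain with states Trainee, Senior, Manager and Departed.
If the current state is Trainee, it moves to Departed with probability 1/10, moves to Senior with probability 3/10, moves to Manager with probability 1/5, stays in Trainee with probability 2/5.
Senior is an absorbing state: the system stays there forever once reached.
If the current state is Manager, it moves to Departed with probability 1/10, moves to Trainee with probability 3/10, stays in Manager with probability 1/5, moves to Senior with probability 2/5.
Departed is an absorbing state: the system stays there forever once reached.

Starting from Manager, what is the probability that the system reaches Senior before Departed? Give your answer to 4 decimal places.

0.7857

Let h(s) be the probability of absorption at Senior starting from transient state s. Then h(Senior) = 1 and h(Departed) = 0. By first-step analysis:
h(Trainee) = 0.4·h(Trainee) + 0.3·1 + 0.2·h(Manager) + 0.1·0
h(Manager) = 0.3·h(Trainee) + 0.4·1 + 0.2·h(Manager) + 0.1·0
Solving: h(Trainee) = 0.7619, h(Manager) = 0.7857.
Starting from Manager, the probability is 0.7857.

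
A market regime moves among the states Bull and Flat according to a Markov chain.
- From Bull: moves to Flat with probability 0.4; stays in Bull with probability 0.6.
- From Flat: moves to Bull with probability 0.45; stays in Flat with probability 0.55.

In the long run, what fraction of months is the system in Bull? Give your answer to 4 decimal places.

Let the stationary distribution be π with π = πP and π_1 + π_2 = 1.
π_1 = 0.6·π_1 + 0.45·π_2
Solving with the normalization constraint gives π = (0.5294, 0.4706).
So the stationary probability of Bull is 0.5294.

0.5294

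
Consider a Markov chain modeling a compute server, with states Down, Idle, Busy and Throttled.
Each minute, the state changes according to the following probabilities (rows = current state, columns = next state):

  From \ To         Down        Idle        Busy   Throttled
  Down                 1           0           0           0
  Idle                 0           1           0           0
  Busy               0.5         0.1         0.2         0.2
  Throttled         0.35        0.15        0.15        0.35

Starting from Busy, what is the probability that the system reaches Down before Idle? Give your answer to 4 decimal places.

0.8061

Let h(s) be the probability of absorption at Down starting from transient state s. Then h(Down) = 1 and h(Idle) = 0. By first-step analysis:
h(Busy) = 0.5·1 + 0.1·0 + 0.2·h(Busy) + 0.2·h(Throttled)
h(Throttled) = 0.35·1 + 0.15·0 + 0.15·h(Busy) + 0.35·h(Throttled)
Solving: h(Busy) = 0.8061, h(Throttled) = 0.7245.
Starting from Busy, the probability is 0.8061.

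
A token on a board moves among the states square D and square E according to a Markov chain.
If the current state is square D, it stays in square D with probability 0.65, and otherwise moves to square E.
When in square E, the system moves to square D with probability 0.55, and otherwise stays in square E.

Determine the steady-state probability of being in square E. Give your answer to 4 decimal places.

0.3889

Let the stationary distribution be π with π = πP and π_1 + π_2 = 1.
π_1 = 0.65·π_1 + 0.55·π_2
Solving with the normalization constraint gives π = (0.6111, 0.3889).
So the stationary probability of square E is 0.3889.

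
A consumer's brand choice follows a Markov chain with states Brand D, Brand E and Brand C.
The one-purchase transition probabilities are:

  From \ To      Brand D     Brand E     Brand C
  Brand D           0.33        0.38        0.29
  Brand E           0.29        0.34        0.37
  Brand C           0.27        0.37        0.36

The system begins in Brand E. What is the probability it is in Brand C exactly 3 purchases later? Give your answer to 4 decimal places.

0.3430

Propagate the distribution vector 3 purchases from Brand E.
After 0 purchases: (0.0000, 1.0000, 0.0000)
After 1 purchase: (0.2900, 0.3400, 0.3700)
After 2 purchases: (0.2942, 0.3627, 0.3431)
After 3 purchases: (0.2949, 0.3621, 0.3430)
P(in Brand C after 3 purchases) = 0.3430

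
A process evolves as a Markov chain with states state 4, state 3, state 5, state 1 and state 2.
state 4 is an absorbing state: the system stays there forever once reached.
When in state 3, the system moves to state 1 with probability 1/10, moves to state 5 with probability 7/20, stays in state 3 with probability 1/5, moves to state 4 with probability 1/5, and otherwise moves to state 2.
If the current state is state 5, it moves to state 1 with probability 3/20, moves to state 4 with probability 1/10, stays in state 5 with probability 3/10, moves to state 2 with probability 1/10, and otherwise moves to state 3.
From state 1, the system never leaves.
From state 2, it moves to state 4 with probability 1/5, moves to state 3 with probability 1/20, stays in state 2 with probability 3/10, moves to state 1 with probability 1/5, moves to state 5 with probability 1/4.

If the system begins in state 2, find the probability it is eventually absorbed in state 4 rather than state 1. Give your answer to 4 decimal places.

Let h(s) be the probability of absorption at state 4 starting from transient state s. Then h(state 4) = 1 and h(state 1) = 0. By first-step analysis:
h(state 3) = 0.2·1 + 0.2·h(state 3) + 0.35·h(state 5) + 0.1·0 + 0.15·h(state 2)
h(state 5) = 0.1·1 + 0.35·h(state 3) + 0.3·h(state 5) + 0.15·0 + 0.1·h(state 2)
h(state 2) = 0.2·1 + 0.05·h(state 3) + 0.25·h(state 5) + 0.2·0 + 0.3·h(state 2)
Solving: h(state 3) = 0.5608, h(state 5) = 0.4951, h(state 2) = 0.5026.
Starting from state 2, the probability is 0.5026.

0.5026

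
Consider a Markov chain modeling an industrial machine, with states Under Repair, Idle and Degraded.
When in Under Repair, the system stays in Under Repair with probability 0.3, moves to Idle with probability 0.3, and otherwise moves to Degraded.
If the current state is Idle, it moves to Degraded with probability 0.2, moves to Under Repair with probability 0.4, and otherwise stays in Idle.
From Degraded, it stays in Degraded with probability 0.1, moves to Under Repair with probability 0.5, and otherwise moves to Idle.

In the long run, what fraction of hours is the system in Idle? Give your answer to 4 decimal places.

0.3613

Let the stationary distribution be π with π = πP and π_1 + π_2 + π_3 = 1.
π_1 = 0.3·π_1 + 0.4·π_2 + 0.5·π_3
π_2 = 0.3·π_1 + 0.4·π_2 + 0.4·π_3
Solving with the normalization constraint gives π = (0.3866, 0.3613, 0.2521).
So the stationary probability of Idle is 0.3613.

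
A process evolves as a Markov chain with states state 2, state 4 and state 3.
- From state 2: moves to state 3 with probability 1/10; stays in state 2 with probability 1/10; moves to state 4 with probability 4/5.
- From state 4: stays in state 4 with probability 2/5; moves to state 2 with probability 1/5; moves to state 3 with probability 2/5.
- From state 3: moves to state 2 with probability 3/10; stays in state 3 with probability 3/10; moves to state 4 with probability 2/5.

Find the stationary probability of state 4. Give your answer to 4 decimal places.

0.4839

Let the stationary distribution be π with π = πP and π_1 + π_2 + π_3 = 1.
π_1 = 0.1·π_1 + 0.2·π_2 + 0.3·π_3
π_2 = 0.8·π_1 + 0.4·π_2 + 0.4·π_3
Solving with the normalization constraint gives π = (0.2097, 0.4839, 0.3065).
So the stationary probability of state 4 is 0.4839.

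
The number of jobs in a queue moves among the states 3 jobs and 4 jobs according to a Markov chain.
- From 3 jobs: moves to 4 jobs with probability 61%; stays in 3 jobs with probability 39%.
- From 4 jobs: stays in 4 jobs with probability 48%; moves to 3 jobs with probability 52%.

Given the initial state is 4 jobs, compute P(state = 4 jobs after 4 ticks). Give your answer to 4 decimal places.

0.5400

Propagate the distribution vector 4 ticks from 4 jobs.
After 0 ticks: (0.0000, 1.0000)
After 1 tick: (0.5200, 0.4800)
After 2 ticks: (0.4524, 0.5476)
After 3 ticks: (0.4612, 0.5388)
After 4 ticks: (0.4600, 0.5400)
P(in 4 jobs after 4 ticks) = 0.5400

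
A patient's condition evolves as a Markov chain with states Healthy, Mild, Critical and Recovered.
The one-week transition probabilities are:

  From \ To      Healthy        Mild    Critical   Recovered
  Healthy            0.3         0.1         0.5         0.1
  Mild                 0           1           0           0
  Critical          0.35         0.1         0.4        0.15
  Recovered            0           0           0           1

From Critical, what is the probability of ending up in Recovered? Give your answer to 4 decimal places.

0.5714

Let h(s) be the probability of absorption at Recovered starting from transient state s. Then h(Recovered) = 1 and h(Mild) = 0. By first-step analysis:
h(Healthy) = 0.3·h(Healthy) + 0.1·0 + 0.5·h(Critical) + 0.1·1
h(Critical) = 0.35·h(Healthy) + 0.1·0 + 0.4·h(Critical) + 0.15·1
Solving: h(Healthy) = 0.5510, h(Critical) = 0.5714.
Starting from Critical, the probability is 0.5714.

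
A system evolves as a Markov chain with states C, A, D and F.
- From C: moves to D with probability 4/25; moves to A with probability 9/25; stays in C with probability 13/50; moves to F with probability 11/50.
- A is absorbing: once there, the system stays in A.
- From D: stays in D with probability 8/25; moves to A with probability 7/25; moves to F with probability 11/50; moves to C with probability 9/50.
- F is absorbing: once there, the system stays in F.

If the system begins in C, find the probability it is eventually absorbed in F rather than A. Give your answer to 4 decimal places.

Let h(s) be the probability of absorption at F starting from transient state s. Then h(F) = 1 and h(A) = 0. By first-step analysis:
h(C) = 0.26·h(C) + 0.36·0 + 0.16·h(D) + 0.22·1
h(D) = 0.18·h(C) + 0.28·0 + 0.32·h(D) + 0.22·1
Solving: h(C) = 0.3895, h(D) = 0.4266.
Starting from C, the probability is 0.3895.

0.3895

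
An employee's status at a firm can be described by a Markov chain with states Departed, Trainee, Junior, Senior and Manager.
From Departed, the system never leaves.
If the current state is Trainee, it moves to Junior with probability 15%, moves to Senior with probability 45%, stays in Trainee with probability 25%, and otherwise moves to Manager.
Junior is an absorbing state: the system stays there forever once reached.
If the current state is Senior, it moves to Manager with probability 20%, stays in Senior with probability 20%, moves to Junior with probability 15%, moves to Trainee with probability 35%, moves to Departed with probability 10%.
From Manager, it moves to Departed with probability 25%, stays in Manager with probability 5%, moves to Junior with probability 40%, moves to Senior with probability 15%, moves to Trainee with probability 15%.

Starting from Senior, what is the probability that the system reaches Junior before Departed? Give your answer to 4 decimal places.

0.6663

Let h(s) be the probability of absorption at Junior starting from transient state s. Then h(Junior) = 1 and h(Departed) = 0. By first-step analysis:
h(Trainee) = 0.25·h(Trainee) + 0.15·1 + 0.45·h(Senior) + 0.15·h(Manager)
h(Senior) = 0.1·0 + 0.35·h(Trainee) + 0.15·1 + 0.2·h(Senior) + 0.2·h(Manager)
h(Manager) = 0.25·0 + 0.15·h(Trainee) + 0.4·1 + 0.15·h(Senior) + 0.05·h(Manager)
Solving: h(Trainee) = 0.7280, h(Senior) = 0.6663, h(Manager) = 0.6412.
Starting from Senior, the probability is 0.6663.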